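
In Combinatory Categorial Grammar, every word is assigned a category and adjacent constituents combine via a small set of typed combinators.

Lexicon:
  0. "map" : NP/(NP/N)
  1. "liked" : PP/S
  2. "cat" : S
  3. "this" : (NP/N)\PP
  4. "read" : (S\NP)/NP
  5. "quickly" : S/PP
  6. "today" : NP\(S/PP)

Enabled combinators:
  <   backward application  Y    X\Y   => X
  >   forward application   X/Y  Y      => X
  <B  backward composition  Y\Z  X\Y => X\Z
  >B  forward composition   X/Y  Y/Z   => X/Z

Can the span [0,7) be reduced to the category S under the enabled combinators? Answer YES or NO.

[0,7] S   <
  [0,4] NP   >
    [0,1] "map" : NP/(NP/N)
    [1,4] NP/N   <
      [1,3] PP   >
        [1,2] "liked" : PP/S
        [2,3] "cat" : S
      [3,4] "this" : (NP/N)\PP
  [4,7] S\NP   >
    [4,5] "read" : (S\NP)/NP
    [5,7] NP   <
      [5,6] "quickly" : S/PP
      [6,7] "today" : NP\(S/PP)

YES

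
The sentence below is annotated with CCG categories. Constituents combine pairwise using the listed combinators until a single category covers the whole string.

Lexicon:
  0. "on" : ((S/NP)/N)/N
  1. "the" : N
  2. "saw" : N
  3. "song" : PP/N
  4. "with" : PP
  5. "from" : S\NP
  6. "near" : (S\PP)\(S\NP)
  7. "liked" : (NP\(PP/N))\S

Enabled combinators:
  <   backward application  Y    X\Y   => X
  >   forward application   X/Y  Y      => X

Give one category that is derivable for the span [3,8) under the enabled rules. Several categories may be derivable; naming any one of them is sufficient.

NP

[0,8] S   >
  [0,3] S/NP   >
    [0,2] (S/NP)/N   >
      [0,1] "on" : ((S/NP)/N)/N
      [1,2] "the" : N
    [2,3] "saw" : N
  [3,8] NP   <
    [3,4] "song" : PP/N
    [4,8] NP\(PP/N)   <
      [4,7] S   <
        [4,5] "with" : PP
        [5,7] S\PP   <
          [5,6] "from" : S\NP
          [6,7] "near" : (S\PP)\(S\NP)
      [7,8] "liked" : (NP\(PP/N))\S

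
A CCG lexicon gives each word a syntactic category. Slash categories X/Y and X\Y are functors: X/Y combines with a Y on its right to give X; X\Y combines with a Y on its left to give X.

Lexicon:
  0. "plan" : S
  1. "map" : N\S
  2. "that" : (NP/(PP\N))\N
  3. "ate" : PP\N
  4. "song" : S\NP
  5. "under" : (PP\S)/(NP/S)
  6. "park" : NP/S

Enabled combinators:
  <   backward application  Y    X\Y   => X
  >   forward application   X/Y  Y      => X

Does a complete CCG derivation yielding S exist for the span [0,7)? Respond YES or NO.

NO

S N\S (NP/(PP\N))\N PP\N S\NP (PP\S)/(NP/S) NP/S
CKY chart[0,7] = {PP}; S ∉ chart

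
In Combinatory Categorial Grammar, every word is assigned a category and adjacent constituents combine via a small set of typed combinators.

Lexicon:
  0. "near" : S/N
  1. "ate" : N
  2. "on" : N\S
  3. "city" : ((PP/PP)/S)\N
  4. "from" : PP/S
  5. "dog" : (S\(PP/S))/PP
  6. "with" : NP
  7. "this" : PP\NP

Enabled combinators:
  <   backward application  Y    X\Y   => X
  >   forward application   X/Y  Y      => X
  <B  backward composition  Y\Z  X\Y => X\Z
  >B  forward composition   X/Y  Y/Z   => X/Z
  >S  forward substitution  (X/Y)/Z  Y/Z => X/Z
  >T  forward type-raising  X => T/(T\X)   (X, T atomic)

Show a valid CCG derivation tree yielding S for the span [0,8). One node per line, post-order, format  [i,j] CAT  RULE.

[0,1] S/N  lex  "near"
[1,2] N  lex  "ate"
[0,2] S  >  k=1
[2,3] N\S  lex  "on"
[0,3] N  <  k=2
[3,4] ((PP/PP)/S)\N  lex  "city"
[0,4] (PP/PP)/S  <  k=3
[4,5] PP/S  lex  "from"
[0,5] PP/S  >S  k=4
[5,6] (S\(PP/S))/PP  lex  "dog"
[6,7] NP  lex  "with"
[7,8] PP\NP  lex  "this"
[6,8] PP  <  k=7
[5,8] S\(PP/S)  >  k=6
[0,8] S  <  k=5

[0,8] S   <
  [0,5] PP/S   >S
    [0,4] (PP/PP)/S   <
      [0,3] N   <
        [0,2] S   >
          [0,1] "near" : S/N
          [1,2] "ate" : N
        [2,3] "on" : N\S
      [3,4] "city" : ((PP/PP)/S)\N
    [4,5] "from" : PP/S
  [5,8] S\(PP/S)   >
    [5,6] "dog" : (S\(PP/S))/PP
    [6,8] PP   <
      [6,7] "with" : NP
      [7,8] "this" : PP\NP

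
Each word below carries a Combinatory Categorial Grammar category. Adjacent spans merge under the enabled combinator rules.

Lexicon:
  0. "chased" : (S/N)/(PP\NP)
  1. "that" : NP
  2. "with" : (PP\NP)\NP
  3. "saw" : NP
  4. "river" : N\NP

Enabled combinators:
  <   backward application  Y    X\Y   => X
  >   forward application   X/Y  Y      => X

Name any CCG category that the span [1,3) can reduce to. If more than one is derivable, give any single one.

[0,5] S   >
  [0,3] S/N   >
    [0,1] "chased" : (S/N)/(PP\NP)
    [1,3] PP\NP   <
      [1,2] "that" : NP
      [2,3] "with" : (PP\NP)\NP
  [3,5] N   <
    [3,4] "saw" : NP
    [4,5] "river" : N\NP

PP\NP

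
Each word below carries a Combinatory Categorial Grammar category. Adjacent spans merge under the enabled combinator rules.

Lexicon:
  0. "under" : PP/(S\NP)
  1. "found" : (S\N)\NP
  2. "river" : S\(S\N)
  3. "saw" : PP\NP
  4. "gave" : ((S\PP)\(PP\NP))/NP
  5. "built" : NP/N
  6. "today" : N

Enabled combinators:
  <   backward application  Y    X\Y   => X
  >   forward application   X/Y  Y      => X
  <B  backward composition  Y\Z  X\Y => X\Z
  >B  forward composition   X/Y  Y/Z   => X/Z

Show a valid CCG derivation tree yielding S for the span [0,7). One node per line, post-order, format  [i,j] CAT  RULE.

[0,7] S   <
  [0,3] PP   >
    [0,1] "under" : PP/(S\NP)
    [1,3] S\NP   <B
      [1,2] "found" : (S\N)\NP
      [2,3] "river" : S\(S\N)
  [3,7] S\PP   <
    [3,4] "saw" : PP\NP
    [4,7] (S\PP)\(PP\NP)   >
      [4,5] "gave" : ((S\PP)\(PP\NP))/NP
      [5,7] NP   >
        [5,6] "built" : NP/N
        [6,7] "today" : N

[0,1] PP/(S\NP)  lex  "under"
[1,2] (S\N)\NP  lex  "found"
[2,3] S\(S\N)  lex  "river"
[1,3] S\NP  <B  k=2
[0,3] PP  >  k=1
[3,4] PP\NP  lex  "saw"
[4,5] ((S\PP)\(PP\NP))/NP  lex  "gave"
[5,6] NP/N  lex  "built"
[6,7] N  lex  "today"
[5,7] NP  >  k=6
[4,7] (S\PP)\(PP\NP)  >  k=5
[3,7] S\PP  <  k=4
[0,7] S  <  k=3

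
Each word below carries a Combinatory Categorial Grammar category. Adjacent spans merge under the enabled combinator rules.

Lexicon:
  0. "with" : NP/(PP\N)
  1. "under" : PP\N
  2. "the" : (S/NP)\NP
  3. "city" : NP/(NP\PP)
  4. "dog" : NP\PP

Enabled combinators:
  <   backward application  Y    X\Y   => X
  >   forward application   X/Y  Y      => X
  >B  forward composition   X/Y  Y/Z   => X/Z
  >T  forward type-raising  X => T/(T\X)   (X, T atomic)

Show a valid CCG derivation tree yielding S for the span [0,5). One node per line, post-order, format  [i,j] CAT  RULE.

[0,1] NP/(PP\N)  lex  "with"
[1,2] PP\N  lex  "under"
[0,2] NP  >  k=1
[2,3] (S/NP)\NP  lex  "the"
[0,3] S/NP  <  k=2
[3,4] NP/(NP\PP)  lex  "city"
[4,5] NP\PP  lex  "dog"
[3,5] NP  >  k=4
[0,5] S  >  k=3

[0,5] S   >
  [0,3] S/NP   <
    [0,2] NP   >
      [0,1] "with" : NP/(PP\N)
      [1,2] "under" : PP\N
    [2,3] "the" : (S/NP)\NP
  [3,5] NP   >
    [3,4] "city" : NP/(NP\PP)
    [4,5] "dog" : NP\PP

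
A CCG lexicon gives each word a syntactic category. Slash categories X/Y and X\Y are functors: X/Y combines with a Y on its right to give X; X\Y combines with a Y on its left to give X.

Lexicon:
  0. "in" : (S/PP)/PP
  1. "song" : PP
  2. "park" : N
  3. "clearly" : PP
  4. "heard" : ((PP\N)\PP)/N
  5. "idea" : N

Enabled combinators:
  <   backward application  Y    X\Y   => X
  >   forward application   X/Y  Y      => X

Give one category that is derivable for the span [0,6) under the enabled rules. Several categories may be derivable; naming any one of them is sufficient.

S

[0,6] S   >
  [0,2] S/PP   >
    [0,1] "in" : (S/PP)/PP
    [1,2] "song" : PP
  [2,6] PP   <
    [2,3] "park" : N
    [3,6] PP\N   <
      [3,4] "clearly" : PP
      [4,6] (PP\N)\PP   >
        [4,5] "heard" : ((PP\N)\PP)/N
        [5,6] "idea" : N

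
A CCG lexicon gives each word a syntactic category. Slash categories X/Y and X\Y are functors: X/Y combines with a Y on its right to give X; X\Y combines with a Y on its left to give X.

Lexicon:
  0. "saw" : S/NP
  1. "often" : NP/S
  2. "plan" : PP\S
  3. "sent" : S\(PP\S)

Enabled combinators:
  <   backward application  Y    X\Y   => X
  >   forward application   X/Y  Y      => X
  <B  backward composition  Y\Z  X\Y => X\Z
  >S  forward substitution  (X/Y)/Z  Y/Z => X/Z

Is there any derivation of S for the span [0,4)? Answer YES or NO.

YES

[0,4] S   >
  [0,1] "saw" : S/NP
  [1,4] NP   >
    [1,2] "often" : NP/S
    [2,4] S   <
      [2,3] "plan" : PP\S
      [3,4] "sent" : S\(PP\S)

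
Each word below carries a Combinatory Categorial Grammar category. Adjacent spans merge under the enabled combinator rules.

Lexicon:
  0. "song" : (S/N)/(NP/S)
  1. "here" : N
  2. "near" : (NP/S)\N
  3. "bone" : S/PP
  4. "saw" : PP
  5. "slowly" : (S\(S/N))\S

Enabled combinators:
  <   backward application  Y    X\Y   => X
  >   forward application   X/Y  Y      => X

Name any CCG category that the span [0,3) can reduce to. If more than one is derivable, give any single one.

[0,6] S   <
  [0,3] S/N   >
    [0,1] "song" : (S/N)/(NP/S)
    [1,3] NP/S   <
      [1,2] "here" : N
      [2,3] "near" : (NP/S)\N
  [3,6] S\(S/N)   <
    [3,5] S   >
      [3,4] "bone" : S/PP
      [4,5] "saw" : PP
    [5,6] "slowly" : (S\(S/N))\S

S/N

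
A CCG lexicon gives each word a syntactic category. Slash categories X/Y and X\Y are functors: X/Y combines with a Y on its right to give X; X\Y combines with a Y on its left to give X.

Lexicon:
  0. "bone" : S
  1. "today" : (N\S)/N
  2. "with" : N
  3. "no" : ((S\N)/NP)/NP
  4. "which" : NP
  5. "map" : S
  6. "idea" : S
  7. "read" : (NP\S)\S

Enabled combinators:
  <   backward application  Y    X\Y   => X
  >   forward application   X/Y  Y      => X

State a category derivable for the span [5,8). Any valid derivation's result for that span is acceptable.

NP

[0,8] S   <
  [0,3] N   <
    [0,1] "bone" : S
    [1,3] N\S   >
      [1,2] "today" : (N\S)/N
      [2,3] "with" : N
  [3,8] S\N   >
    [3,5] (S\N)/NP   >
      [3,4] "no" : ((S\N)/NP)/NP
      [4,5] "which" : NP
    [5,8] NP   <
      [5,6] "map" : S
      [6,8] NP\S   <
        [6,7] "idea" : S
        [7,8] "read" : (NP\S)\S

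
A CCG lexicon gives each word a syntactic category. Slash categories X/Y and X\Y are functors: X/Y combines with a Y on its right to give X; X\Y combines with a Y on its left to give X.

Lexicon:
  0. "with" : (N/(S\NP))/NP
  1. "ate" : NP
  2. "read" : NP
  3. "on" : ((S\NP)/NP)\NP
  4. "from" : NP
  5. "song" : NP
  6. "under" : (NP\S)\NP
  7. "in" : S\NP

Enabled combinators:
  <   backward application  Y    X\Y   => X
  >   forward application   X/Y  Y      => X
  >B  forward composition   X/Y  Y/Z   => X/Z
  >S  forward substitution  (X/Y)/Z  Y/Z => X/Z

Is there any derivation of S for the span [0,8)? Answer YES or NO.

NO

(N/(S\NP))/NP NP NP ((S\NP)/NP)\NP NP NP (NP\S)\NP S\NP
CKY chart[0,8] = {N}; S ∉ chart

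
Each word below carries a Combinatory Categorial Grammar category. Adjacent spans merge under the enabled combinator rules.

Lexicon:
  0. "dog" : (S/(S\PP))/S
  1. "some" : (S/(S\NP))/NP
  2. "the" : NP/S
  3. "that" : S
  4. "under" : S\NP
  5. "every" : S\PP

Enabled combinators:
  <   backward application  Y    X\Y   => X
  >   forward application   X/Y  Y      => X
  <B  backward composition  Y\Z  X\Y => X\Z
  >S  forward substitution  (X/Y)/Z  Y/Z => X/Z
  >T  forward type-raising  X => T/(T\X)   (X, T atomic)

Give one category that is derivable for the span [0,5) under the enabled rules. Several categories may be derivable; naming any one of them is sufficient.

[0,6] S   >
  [0,5] S/(S\PP)   >
    [0,1] "dog" : (S/(S\PP))/S
    [1,5] S   >
      [1,4] S/(S\NP)   >
        [1,2] "some" : (S/(S\NP))/NP
        [2,4] NP   >
          [2,3] "the" : NP/S
          [3,4] "that" : S
      [4,5] "under" : S\NP
  [5,6] "every" : S\PP

S/(S\PP)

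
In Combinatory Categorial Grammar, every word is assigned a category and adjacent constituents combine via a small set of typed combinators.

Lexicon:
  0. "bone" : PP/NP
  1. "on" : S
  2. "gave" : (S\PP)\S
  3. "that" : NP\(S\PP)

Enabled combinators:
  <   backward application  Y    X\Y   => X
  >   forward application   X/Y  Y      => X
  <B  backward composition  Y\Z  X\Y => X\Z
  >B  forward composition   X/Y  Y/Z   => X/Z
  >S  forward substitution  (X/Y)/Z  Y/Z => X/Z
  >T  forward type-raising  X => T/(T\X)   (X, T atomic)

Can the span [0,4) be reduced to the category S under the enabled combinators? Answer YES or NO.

NO

PP/NP S (S\PP)\S NP\(S\PP)
CKY chart[0,4] = {N/(N\PP), NP/(NP\PP), PP, PP/(NP\NP), PP/(PP\PP), S/(S\PP)}; S ∉ chart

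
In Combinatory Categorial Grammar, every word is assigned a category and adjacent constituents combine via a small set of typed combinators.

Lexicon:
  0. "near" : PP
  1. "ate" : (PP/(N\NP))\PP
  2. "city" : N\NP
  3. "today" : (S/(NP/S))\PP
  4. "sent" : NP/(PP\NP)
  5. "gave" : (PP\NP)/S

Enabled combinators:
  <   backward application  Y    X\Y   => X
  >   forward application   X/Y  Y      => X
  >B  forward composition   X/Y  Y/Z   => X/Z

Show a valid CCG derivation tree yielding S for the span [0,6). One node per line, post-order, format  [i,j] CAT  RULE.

[0,1] PP  lex  "near"
[1,2] (PP/(N\NP))\PP  lex  "ate"
[0,2] PP/(N\NP)  <  k=1
[2,3] N\NP  lex  "city"
[0,3] PP  >  k=2
[3,4] (S/(NP/S))\PP  lex  "today"
[0,4] S/(NP/S)  <  k=3
[4,5] NP/(PP\NP)  lex  "sent"
[5,6] (PP\NP)/S  lex  "gave"
[4,6] NP/S  >B  k=5
[0,6] S  >  k=4

[0,6] S   >
  [0,4] S/(NP/S)   <
    [0,3] PP   >
      [0,2] PP/(N\NP)   <
        [0,1] "near" : PP
        [1,2] "ate" : (PP/(N\NP))\PP
      [2,3] "city" : N\NP
    [3,4] "today" : (S/(NP/S))\PP
  [4,6] NP/S   >B
    [4,5] "sent" : NP/(PP\NP)
    [5,6] "gave" : (PP\NP)/S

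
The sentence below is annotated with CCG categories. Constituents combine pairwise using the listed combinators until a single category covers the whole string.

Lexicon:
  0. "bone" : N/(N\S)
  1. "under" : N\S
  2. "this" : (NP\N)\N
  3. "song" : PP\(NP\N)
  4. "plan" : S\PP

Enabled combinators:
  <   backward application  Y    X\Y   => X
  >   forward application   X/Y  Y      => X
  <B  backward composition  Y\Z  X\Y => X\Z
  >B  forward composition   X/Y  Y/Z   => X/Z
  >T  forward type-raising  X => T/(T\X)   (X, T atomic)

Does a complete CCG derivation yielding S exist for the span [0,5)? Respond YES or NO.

[0,5] S   <
  [0,2] N   >
    [0,1] "bone" : N/(N\S)
    [1,2] "under" : N\S
  [2,5] S\N   <B
    [2,4] PP\N   <B
      [2,3] "this" : (NP\N)\N
      [3,4] "song" : PP\(NP\N)
    [4,5] "plan" : S\PP

YES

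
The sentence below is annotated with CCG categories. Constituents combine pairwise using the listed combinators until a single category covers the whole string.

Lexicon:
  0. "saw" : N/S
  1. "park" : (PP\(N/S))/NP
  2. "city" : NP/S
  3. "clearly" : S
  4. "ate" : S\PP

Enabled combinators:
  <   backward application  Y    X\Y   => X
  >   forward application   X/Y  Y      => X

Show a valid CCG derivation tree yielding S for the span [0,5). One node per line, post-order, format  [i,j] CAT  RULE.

[0,1] N/S  lex  "saw"
[1,2] (PP\(N/S))/NP  lex  "park"
[2,3] NP/S  lex  "city"
[3,4] S  lex  "clearly"
[2,4] NP  >  k=3
[1,4] PP\(N/S)  >  k=2
[0,4] PP  <  k=1
[4,5] S\PP  lex  "ate"
[0,5] S  <  k=4

[0,5] S   <
  [0,4] PP   <
    [0,1] "saw" : N/S
    [1,4] PP\(N/S)   >
      [1,2] "park" : (PP\(N/S))/NP
      [2,4] NP   >
        [2,3] "city" : NP/S
        [3,4] "clearly" : S
  [4,5] "ate" : S\PP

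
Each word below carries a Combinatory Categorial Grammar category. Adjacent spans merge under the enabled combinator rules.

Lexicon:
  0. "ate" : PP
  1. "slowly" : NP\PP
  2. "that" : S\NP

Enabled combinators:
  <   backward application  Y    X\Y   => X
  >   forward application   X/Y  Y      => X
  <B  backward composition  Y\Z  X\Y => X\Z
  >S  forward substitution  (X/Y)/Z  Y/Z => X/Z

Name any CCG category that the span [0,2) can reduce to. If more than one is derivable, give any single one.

[0,3] S   <
  [0,2] NP   <
    [0,1] "ate" : PP
    [1,2] "slowly" : NP\PP
  [2,3] "that" : S\NP

NP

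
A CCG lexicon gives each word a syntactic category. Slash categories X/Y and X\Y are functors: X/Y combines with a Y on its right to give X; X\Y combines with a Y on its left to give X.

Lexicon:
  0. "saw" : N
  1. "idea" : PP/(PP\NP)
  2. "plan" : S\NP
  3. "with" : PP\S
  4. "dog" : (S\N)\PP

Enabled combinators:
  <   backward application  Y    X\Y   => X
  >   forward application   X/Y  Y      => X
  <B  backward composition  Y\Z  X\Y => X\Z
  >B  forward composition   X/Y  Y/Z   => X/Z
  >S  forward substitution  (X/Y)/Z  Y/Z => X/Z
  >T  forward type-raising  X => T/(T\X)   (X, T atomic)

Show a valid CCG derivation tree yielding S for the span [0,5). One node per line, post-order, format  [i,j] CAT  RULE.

[0,1] N  lex  "saw"
[0,1] S/(S\N)  >T
[1,2] PP/(PP\NP)  lex  "idea"
[2,3] S\NP  lex  "plan"
[3,4] PP\S  lex  "with"
[2,4] PP\NP  <B  k=3
[1,4] PP  >  k=2
[4,5] (S\N)\PP  lex  "dog"
[1,5] S\N  <  k=4
[0,5] S  >  k=1

[0,5] S   >
  [0,1] S/(S\N)   >T
    [0,1] "saw" : N
  [1,5] S\N   <
    [1,4] PP   >
      [1,2] "idea" : PP/(PP\NP)
      [2,4] PP\NP   <B
        [2,3] "plan" : S\NP
        [3,4] "with" : PP\S
    [4,5] "dog" : (S\N)\PP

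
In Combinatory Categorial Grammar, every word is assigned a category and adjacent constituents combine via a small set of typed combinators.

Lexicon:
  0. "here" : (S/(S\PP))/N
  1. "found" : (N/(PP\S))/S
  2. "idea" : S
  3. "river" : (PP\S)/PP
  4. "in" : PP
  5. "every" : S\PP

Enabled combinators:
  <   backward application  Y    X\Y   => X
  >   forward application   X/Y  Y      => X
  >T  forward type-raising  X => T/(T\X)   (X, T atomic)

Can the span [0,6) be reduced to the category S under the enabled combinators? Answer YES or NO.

YES

[0,6] S   >
  [0,5] S/(S\PP)   >
    [0,1] "here" : (S/(S\PP))/N
    [1,5] N   >
      [1,3] N/(PP\S)   >
        [1,2] "found" : (N/(PP\S))/S
        [2,3] "idea" : S
      [3,5] PP\S   >
        [3,4] "river" : (PP\S)/PP
        [4,5] "in" : PP
  [5,6] "every" : S\PP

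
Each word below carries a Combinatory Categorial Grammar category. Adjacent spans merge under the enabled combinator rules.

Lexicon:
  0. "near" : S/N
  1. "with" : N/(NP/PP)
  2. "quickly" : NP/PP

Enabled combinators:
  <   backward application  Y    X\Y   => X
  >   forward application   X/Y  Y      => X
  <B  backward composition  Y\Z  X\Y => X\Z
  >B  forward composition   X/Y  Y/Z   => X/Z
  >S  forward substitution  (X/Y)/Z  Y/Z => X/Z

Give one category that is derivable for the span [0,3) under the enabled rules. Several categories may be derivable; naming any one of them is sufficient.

S

[0,3] S   >
  [0,1] "near" : S/N
  [1,3] N   >
    [1,2] "with" : N/(NP/PP)
    [2,3] "quickly" : NP/PP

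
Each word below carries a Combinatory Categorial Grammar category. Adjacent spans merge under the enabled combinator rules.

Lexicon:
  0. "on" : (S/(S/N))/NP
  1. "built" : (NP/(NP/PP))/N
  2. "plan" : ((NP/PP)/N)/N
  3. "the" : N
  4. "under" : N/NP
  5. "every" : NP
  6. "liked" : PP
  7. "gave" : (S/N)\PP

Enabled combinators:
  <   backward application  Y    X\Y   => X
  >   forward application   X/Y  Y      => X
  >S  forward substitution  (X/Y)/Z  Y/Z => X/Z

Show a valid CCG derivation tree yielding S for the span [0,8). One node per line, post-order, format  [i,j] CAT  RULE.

[0,1] (S/(S/N))/NP  lex  "on"
[1,2] (NP/(NP/PP))/N  lex  "built"
[2,3] ((NP/PP)/N)/N  lex  "plan"
[3,4] N  lex  "the"
[2,4] (NP/PP)/N  >  k=3
[1,4] NP/N  >S  k=2
[4,5] N/NP  lex  "under"
[5,6] NP  lex  "every"
[4,6] N  >  k=5
[1,6] NP  >  k=4
[0,6] S/(S/N)  >  k=1
[6,7] PP  lex  "liked"
[7,8] (S/N)\PP  lex  "gave"
[6,8] S/N  <  k=7
[0,8] S  >  k=6

[0,8] S   >
  [0,6] S/(S/N)   >
    [0,1] "on" : (S/(S/N))/NP
    [1,6] NP   >
      [1,4] NP/N   >S
        [1,2] "built" : (NP/(NP/PP))/N
        [2,4] (NP/PP)/N   >
          [2,3] "plan" : ((NP/PP)/N)/N
          [3,4] "the" : N
      [4,6] N   >
        [4,5] "under" : N/NP
        [5,6] "every" : NP
  [6,8] S/N   <
    [6,7] "liked" : PP
    [7,8] "gave" : (S/N)\PP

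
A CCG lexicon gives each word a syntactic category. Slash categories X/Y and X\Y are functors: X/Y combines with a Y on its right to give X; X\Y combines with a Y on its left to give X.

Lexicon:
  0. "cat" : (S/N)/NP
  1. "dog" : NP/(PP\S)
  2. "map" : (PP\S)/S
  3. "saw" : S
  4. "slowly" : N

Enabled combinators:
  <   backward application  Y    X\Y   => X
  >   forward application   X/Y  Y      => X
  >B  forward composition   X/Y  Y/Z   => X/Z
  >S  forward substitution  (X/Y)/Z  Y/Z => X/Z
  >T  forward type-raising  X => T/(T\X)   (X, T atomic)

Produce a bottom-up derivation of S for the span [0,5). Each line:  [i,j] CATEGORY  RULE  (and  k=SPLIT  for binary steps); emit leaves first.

[0,5] S   >
  [0,4] S/N   >
    [0,1] "cat" : (S/N)/NP
    [1,4] NP   >
      [1,3] NP/S   >B
        [1,2] "dog" : NP/(PP\S)
        [2,3] "map" : (PP\S)/S
      [3,4] "saw" : S
  [4,5] "slowly" : N

[0,1] (S/N)/NP  lex  "cat"
[1,2] NP/(PP\S)  lex  "dog"
[2,3] (PP\S)/S  lex  "map"
[1,3] NP/S  >B  k=2
[3,4] S  lex  "saw"
[1,4] NP  >  k=3
[0,4] S/N  >  k=1
[4,5] N  lex  "slowly"
[0,5] S  >  k=4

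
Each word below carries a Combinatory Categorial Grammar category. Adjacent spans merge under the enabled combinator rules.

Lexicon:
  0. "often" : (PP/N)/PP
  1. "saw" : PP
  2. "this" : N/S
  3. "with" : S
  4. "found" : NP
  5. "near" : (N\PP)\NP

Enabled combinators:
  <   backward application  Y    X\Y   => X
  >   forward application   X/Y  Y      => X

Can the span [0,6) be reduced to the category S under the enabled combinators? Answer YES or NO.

(PP/N)/PP PP N/S S NP (N\PP)\NP
CKY chart[0,6] = {N}; S ∉ chart

NO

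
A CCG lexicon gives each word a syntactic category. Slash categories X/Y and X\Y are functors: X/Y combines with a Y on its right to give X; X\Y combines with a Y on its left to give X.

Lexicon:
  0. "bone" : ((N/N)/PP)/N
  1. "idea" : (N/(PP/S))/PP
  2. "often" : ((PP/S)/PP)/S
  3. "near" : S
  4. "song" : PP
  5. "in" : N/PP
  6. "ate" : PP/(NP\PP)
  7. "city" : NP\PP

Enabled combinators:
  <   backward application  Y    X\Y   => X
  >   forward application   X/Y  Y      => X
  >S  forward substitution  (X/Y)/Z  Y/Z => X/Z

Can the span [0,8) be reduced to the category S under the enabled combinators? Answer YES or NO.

NO

((N/N)/PP)/N (N/(PP/S))/PP ((PP/S)/PP)/S S PP N/PP PP/(NP\PP) NP\PP
CKY chart[0,8] = {N}; S ∉ chart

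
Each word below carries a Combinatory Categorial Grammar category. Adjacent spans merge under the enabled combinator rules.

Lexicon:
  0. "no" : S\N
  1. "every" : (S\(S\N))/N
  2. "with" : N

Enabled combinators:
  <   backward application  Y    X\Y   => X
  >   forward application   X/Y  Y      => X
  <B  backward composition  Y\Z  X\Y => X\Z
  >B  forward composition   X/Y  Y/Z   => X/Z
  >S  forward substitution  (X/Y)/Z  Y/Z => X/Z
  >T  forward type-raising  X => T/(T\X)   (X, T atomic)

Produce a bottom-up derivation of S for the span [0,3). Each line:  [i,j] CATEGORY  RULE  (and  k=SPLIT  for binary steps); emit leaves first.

[0,3] S   <
  [0,1] "no" : S\N
  [1,3] S\(S\N)   >
    [1,2] "every" : (S\(S\N))/N
    [2,3] "with" : N

[0,1] S\N  lex  "no"
[1,2] (S\(S\N))/N  lex  "every"
[2,3] N  lex  "with"
[1,3] S\(S\N)  >  k=2
[0,3] S  <  k=1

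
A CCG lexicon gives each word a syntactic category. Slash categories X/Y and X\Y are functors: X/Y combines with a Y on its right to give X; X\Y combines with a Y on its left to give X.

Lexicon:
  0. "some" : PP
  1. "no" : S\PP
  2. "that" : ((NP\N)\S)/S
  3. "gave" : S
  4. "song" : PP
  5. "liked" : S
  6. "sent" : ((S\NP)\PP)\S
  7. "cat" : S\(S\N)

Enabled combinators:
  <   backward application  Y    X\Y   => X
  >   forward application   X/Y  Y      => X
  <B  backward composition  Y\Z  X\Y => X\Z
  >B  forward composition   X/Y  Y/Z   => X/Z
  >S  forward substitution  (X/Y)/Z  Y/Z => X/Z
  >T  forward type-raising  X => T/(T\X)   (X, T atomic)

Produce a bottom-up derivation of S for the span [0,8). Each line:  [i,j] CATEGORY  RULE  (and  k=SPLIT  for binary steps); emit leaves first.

[0,8] S   <
  [0,7] S\N   <B
    [0,4] NP\N   <
      [0,2] S   <
        [0,1] "some" : PP
        [1,2] "no" : S\PP
      [2,4] (NP\N)\S   >
        [2,3] "that" : ((NP\N)\S)/S
        [3,4] "gave" : S
    [4,7] S\NP   <
      [4,5] "song" : PP
      [5,7] (S\NP)\PP   <
        [5,6] "liked" : S
        [6,7] "sent" : ((S\NP)\PP)\S
  [7,8] "cat" : S\(S\N)

[0,1] PP  lex  "some"
[1,2] S\PP  lex  "no"
[0,2] S  <  k=1
[2,3] ((NP\N)\S)/S  lex  "that"
[3,4] S  lex  "gave"
[2,4] (NP\N)\S  >  k=3
[0,4] NP\N  <  k=2
[4,5] PP  lex  "song"
[5,6] S  lex  "liked"
[6,7] ((S\NP)\PP)\S  lex  "sent"
[5,7] (S\NP)\PP  <  k=6
[4,7] S\NP  <  k=5
[0,7] S\N  <B  k=4
[7,8] S\(S\N)  lex  "cat"
[0,8] S  <  k=7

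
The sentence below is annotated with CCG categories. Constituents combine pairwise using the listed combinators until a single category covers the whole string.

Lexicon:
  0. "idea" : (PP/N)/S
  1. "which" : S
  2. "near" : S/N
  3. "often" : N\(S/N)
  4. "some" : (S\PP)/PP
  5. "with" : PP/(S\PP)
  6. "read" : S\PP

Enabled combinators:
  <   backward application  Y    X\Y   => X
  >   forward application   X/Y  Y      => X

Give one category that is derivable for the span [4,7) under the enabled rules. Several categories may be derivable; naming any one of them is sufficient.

[0,7] S   <
  [0,4] PP   >
    [0,2] PP/N   >
      [0,1] "idea" : (PP/N)/S
      [1,2] "which" : S
    [2,4] N   <
      [2,3] "near" : S/N
      [3,4] "often" : N\(S/N)
  [4,7] S\PP   >
    [4,5] "some" : (S\PP)/PP
    [5,7] PP   >
      [5,6] "with" : PP/(S\PP)
      [6,7] "read" : S\PP

S\PP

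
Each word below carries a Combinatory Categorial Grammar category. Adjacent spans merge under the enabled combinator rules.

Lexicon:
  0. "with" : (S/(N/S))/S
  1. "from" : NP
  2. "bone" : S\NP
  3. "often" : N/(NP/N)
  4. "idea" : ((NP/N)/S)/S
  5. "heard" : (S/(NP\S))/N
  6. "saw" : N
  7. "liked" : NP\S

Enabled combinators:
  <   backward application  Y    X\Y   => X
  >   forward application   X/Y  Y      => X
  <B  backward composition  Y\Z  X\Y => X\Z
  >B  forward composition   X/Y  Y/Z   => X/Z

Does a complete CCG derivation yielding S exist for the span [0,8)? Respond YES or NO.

[0,8] S   >
  [0,3] S/(N/S)   >
    [0,1] "with" : (S/(N/S))/S
    [1,3] S   <
      [1,2] "from" : NP
      [2,3] "bone" : S\NP
  [3,8] N/S   >B
    [3,4] "often" : N/(NP/N)
    [4,8] (NP/N)/S   >
      [4,5] "idea" : ((NP/N)/S)/S
      [5,8] S   >
        [5,7] S/(NP\S)   >
          [5,6] "heard" : (S/(NP\S))/N
          [6,7] "saw" : N
        [7,8] "liked" : NP\S

YES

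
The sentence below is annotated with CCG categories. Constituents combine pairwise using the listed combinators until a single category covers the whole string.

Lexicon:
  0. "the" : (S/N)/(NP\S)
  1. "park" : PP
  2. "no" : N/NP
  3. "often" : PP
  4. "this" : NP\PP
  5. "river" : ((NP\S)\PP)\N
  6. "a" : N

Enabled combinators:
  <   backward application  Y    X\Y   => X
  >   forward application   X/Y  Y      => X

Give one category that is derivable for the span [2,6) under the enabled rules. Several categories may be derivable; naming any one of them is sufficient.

(NP\S)\PP

[0,7] S   >
  [0,6] S/N   >
    [0,1] "the" : (S/N)/(NP\S)
    [1,6] NP\S   <
      [1,2] "park" : PP
      [2,6] (NP\S)\PP   <
        [2,5] N   >
          [2,3] "no" : N/NP
          [3,5] NP   <
            [3,4] "often" : PP
            [4,5] "this" : NP\PP
        [5,6] "river" : ((NP\S)\PP)\N
  [6,7] "a" : N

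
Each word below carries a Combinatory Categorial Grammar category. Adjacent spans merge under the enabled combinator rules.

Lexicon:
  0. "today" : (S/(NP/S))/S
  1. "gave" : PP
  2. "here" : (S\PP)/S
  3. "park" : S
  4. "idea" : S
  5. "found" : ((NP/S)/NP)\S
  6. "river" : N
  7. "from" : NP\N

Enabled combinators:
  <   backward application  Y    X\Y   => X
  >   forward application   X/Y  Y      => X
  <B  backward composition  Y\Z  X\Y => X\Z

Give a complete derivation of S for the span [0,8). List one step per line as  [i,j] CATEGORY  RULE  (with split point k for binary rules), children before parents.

[0,8] S   >
  [0,4] S/(NP/S)   >
    [0,1] "today" : (S/(NP/S))/S
    [1,4] S   <
      [1,2] "gave" : PP
      [2,4] S\PP   >
        [2,3] "here" : (S\PP)/S
        [3,4] "park" : S
  [4,8] NP/S   >
    [4,6] (NP/S)/NP   <
      [4,5] "idea" : S
      [5,6] "found" : ((NP/S)/NP)\S
    [6,8] NP   <
      [6,7] "river" : N
      [7,8] "from" : NP\N

[0,1] (S/(NP/S))/S  lex  "today"
[1,2] PP  lex  "gave"
[2,3] (S\PP)/S  lex  "here"
[3,4] S  lex  "park"
[2,4] S\PP  >  k=3
[1,4] S  <  k=2
[0,4] S/(NP/S)  >  k=1
[4,5] S  lex  "idea"
[5,6] ((NP/S)/NP)\S  lex  "found"
[4,6] (NP/S)/NP  <  k=5
[6,7] N  lex  "river"
[7,8] NP\N  lex  "from"
[6,8] NP  <  k=7
[4,8] NP/S  >  k=6
[0,8] S  >  k=4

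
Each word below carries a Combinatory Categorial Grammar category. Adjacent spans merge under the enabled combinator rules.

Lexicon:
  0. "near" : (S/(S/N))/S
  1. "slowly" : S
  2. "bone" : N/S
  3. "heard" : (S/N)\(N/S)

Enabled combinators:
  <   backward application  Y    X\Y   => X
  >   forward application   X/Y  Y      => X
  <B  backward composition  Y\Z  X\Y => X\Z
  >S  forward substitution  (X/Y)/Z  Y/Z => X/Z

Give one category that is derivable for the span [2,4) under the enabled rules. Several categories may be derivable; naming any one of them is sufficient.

S/N

[0,4] S   >
  [0,2] S/(S/N)   >
    [0,1] "near" : (S/(S/N))/S
    [1,2] "slowly" : S
  [2,4] S/N   <
    [2,3] "bone" : N/S
    [3,4] "heard" : (S/N)\(N/S)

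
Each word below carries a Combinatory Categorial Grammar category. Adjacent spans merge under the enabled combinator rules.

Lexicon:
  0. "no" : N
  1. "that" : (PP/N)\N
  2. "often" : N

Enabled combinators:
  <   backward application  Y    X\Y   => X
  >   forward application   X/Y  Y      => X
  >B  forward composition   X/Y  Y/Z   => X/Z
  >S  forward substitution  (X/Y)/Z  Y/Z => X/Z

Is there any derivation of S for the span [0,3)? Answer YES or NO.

N (PP/N)\N N
CKY chart[0,3] = {PP}; S ∉ chart

NO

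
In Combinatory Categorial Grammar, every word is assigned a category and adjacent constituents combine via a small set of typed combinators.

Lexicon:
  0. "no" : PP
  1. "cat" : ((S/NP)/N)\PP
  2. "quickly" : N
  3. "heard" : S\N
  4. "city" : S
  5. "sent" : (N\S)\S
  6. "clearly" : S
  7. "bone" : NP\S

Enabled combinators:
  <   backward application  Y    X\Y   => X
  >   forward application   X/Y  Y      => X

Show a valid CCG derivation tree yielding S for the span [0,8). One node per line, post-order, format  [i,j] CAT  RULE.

[0,1] PP  lex  "no"
[1,2] ((S/NP)/N)\PP  lex  "cat"
[0,2] (S/NP)/N  <  k=1
[2,3] N  lex  "quickly"
[3,4] S\N  lex  "heard"
[2,4] S  <  k=3
[4,5] S  lex  "city"
[5,6] (N\S)\S  lex  "sent"
[4,6] N\S  <  k=5
[2,6] N  <  k=4
[0,6] S/NP  >  k=2
[6,7] S  lex  "clearly"
[7,8] NP\S  lex  "bone"
[6,8] NP  <  k=7
[0,8] S  >  k=6

[0,8] S   >
  [0,6] S/NP   >
    [0,2] (S/NP)/N   <
      [0,1] "no" : PP
      [1,2] "cat" : ((S/NP)/N)\PP
    [2,6] N   <
      [2,4] S   <
        [2,3] "quickly" : N
        [3,4] "heard" : S\N
      [4,6] N\S   <
        [4,5] "city" : S
        [5,6] "sent" : (N\S)\S
  [6,8] NP   <
    [6,7] "clearly" : S
    [7,8] "bone" : NP\S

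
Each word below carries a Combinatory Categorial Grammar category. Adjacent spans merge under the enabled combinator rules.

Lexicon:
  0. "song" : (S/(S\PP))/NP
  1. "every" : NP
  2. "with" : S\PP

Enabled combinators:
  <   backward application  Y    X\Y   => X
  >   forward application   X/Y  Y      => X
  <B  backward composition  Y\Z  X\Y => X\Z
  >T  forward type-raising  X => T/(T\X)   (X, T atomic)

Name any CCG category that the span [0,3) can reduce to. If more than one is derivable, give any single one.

[0,3] S   >
  [0,2] S/(S\PP)   >
    [0,1] "song" : (S/(S\PP))/NP
    [1,2] "every" : NP
  [2,3] "with" : S\PP

S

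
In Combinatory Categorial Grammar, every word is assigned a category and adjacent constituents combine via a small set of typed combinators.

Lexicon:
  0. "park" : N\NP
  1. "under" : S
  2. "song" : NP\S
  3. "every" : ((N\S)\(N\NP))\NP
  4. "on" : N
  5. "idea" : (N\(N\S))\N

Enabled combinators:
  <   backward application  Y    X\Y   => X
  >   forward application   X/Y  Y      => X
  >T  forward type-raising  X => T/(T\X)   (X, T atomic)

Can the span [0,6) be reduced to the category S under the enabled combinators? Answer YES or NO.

NO

N\NP S NP\S ((N\S)\(N\NP))\NP N (N\(N\S))\N
CKY chart[0,6] = {N, N/(N\N), NP/(NP\N), PP/(PP\N), S/(S\N)}; S ∉ chart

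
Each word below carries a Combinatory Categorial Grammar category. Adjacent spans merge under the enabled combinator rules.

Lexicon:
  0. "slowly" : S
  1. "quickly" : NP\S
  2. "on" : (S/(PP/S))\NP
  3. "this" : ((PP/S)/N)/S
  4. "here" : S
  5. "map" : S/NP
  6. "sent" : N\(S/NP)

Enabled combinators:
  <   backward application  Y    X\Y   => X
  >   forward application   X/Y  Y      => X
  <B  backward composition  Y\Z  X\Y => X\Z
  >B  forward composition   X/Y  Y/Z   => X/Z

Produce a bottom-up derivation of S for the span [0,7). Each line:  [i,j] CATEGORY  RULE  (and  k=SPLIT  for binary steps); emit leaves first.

[0,1] S  lex  "slowly"
[1,2] NP\S  lex  "quickly"
[0,2] NP  <  k=1
[2,3] (S/(PP/S))\NP  lex  "on"
[0,3] S/(PP/S)  <  k=2
[3,4] ((PP/S)/N)/S  lex  "this"
[4,5] S  lex  "here"
[3,5] (PP/S)/N  >  k=4
[5,6] S/NP  lex  "map"
[6,7] N\(S/NP)  lex  "sent"
[5,7] N  <  k=6
[3,7] PP/S  >  k=5
[0,7] S  >  k=3

[0,7] S   >
  [0,3] S/(PP/S)   <
    [0,2] NP   <
      [0,1] "slowly" : S
      [1,2] "quickly" : NP\S
    [2,3] "on" : (S/(PP/S))\NP
  [3,7] PP/S   >
    [3,5] (PP/S)/N   >
      [3,4] "this" : ((PP/S)/N)/S
      [4,5] "here" : S
    [5,7] N   <
      [5,6] "map" : S/NP
      [6,7] "sent" : N\(S/NP)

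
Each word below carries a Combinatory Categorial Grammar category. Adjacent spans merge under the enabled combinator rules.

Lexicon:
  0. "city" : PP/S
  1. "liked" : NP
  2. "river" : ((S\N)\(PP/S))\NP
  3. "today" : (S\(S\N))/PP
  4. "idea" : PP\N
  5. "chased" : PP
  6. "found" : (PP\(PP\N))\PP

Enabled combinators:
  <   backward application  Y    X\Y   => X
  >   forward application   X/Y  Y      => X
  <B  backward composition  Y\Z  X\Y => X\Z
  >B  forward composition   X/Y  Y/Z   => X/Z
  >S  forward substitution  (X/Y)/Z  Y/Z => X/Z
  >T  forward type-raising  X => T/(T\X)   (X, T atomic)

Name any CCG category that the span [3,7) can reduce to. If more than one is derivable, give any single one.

[0,7] S   <
  [0,3] S\N   <
    [0,1] "city" : PP/S
    [1,3] (S\N)\(PP/S)   <
      [1,2] "liked" : NP
      [2,3] "river" : ((S\N)\(PP/S))\NP
  [3,7] S\(S\N)   >
    [3,4] "today" : (S\(S\N))/PP
    [4,7] PP   <
      [4,5] "idea" : PP\N
      [5,7] PP\(PP\N)   <
        [5,6] "chased" : PP
        [6,7] "found" : (PP\(PP\N))\PP

S\(S\N)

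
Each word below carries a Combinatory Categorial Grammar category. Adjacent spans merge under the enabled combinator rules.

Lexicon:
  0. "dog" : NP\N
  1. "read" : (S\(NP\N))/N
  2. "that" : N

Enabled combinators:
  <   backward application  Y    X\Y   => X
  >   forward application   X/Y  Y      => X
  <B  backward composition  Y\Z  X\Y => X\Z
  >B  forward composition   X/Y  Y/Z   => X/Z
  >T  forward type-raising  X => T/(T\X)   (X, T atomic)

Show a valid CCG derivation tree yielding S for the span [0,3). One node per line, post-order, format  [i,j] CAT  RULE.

[0,1] NP\N  lex  "dog"
[1,2] (S\(NP\N))/N  lex  "read"
[2,3] N  lex  "that"
[1,3] S\(NP\N)  >  k=2
[0,3] S  <  k=1

[0,3] S   <
  [0,1] "dog" : NP\N
  [1,3] S\(NP\N)   >
    [1,2] "read" : (S\(NP\N))/N
    [2,3] "that" : N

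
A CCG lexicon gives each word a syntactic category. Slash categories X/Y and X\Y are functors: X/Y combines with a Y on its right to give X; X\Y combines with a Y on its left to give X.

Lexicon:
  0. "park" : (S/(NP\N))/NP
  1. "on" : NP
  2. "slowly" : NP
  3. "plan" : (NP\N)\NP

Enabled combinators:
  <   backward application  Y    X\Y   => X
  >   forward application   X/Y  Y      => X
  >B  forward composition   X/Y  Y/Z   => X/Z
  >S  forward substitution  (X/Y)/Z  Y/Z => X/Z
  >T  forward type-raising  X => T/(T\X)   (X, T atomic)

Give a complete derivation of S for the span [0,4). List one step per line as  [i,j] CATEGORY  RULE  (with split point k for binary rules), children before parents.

[0,4] S   >
  [0,2] S/(NP\N)   >
    [0,1] "park" : (S/(NP\N))/NP
    [1,2] "on" : NP
  [2,4] NP\N   <
    [2,3] "slowly" : NP
    [3,4] "plan" : (NP\N)\NP

[0,1] (S/(NP\N))/NP  lex  "park"
[1,2] NP  lex  "on"
[0,2] S/(NP\N)  >  k=1
[2,3] NP  lex  "slowly"
[3,4] (NP\N)\NP  lex  "plan"
[2,4] NP\N  <  k=3
[0,4] S  >  k=2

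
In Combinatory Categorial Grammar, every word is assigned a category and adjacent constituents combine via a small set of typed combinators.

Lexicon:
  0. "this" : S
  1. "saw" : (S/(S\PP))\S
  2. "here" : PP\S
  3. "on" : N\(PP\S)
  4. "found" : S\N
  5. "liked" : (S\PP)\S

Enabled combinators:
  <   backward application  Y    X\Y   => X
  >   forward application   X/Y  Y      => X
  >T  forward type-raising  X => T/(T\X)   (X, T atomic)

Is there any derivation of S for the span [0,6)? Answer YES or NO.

YES

[0,6] S   >
  [0,2] S/(S\PP)   <
    [0,1] "this" : S
    [1,2] "saw" : (S/(S\PP))\S
  [2,6] S\PP   <
    [2,5] S   <
      [2,4] N   <
        [2,3] "here" : PP\S
        [3,4] "on" : N\(PP\S)
      [4,5] "found" : S\N
    [5,6] "liked" : (S\PP)\S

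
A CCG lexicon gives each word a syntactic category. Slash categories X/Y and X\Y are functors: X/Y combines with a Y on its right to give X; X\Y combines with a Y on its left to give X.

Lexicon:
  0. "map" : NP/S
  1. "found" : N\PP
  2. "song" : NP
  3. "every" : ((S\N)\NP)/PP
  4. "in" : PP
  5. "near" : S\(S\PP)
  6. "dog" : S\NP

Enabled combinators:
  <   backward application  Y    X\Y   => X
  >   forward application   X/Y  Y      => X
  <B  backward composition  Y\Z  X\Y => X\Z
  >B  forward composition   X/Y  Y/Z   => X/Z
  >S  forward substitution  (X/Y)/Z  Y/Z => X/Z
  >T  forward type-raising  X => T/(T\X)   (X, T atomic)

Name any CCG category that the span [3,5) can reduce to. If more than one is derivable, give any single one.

(S\N)\NP

[0,7] S   <
  [0,6] NP   >
    [0,1] "map" : NP/S
    [1,6] S   <
      [1,5] S\PP   <B
        [1,2] "found" : N\PP
        [2,5] S\N   <
          [2,3] "song" : NP
          [3,5] (S\N)\NP   >
            [3,4] "every" : ((S\N)\NP)/PP
            [4,5] "in" : PP
      [5,6] "near" : S\(S\PP)
  [6,7] "dog" : S\NP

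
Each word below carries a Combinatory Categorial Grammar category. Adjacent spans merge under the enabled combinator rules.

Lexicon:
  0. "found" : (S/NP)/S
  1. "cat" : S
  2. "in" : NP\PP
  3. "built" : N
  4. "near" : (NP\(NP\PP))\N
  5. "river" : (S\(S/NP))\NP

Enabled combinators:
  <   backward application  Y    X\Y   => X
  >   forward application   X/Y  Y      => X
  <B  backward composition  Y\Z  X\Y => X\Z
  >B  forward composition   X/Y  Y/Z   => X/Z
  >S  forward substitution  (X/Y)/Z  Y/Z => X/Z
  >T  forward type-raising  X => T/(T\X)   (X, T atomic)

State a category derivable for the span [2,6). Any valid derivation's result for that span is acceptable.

S\(S/NP)

[0,6] S   <
  [0,2] S/NP   >
    [0,1] "found" : (S/NP)/S
    [1,2] "cat" : S
  [2,6] S\(S/NP)   <
    [2,5] NP   <
      [2,3] "in" : NP\PP
      [3,5] NP\(NP\PP)   <
        [3,4] "built" : N
        [4,5] "near" : (NP\(NP\PP))\N
    [5,6] "river" : (S\(S/NP))\NP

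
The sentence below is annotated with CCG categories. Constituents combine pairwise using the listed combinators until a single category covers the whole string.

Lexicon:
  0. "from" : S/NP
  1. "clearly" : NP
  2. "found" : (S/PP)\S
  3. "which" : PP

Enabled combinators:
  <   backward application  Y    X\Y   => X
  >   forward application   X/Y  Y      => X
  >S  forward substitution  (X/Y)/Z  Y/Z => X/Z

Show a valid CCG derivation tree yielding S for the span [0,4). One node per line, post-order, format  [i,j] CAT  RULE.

[0,4] S   >
  [0,3] S/PP   <
    [0,2] S   >
      [0,1] "from" : S/NP
      [1,2] "clearly" : NP
    [2,3] "found" : (S/PP)\S
  [3,4] "which" : PP

[0,1] S/NP  lex  "from"
[1,2] NP  lex  "clearly"
[0,2] S  >  k=1
[2,3] (S/PP)\S  lex  "found"
[0,3] S/PP  <  k=2
[3,4] PP  lex  "which"
[0,4] S  >  k=3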